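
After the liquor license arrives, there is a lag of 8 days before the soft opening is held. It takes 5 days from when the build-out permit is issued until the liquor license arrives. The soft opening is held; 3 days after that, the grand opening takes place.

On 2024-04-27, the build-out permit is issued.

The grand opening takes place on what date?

2024-05-13

The build-out permit is issued: Apr 27, 2024.
The liquor license arrives: Apr 27, 2024 + 5 days = May 2, 2024.
The soft opening is held: May 2, 2024 + 8 days = May 10, 2024.
The grand opening takes place: May 10, 2024 + 3 days = May 13, 2024.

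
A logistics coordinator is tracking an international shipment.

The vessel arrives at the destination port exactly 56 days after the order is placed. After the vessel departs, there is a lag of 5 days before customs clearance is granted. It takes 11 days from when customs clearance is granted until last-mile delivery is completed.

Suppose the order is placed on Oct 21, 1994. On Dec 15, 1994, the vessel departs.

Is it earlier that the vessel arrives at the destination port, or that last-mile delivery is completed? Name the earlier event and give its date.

The order is placed: Oct 21, 1994.
The vessel arrives at the destination port: Oct 21, 1994 + 56 days = Dec 16, 1994.
The vessel departs: Dec 15, 1994.
Customs clearance is granted: Dec 15, 1994 + 5 days = Dec 20, 1994.
Last-mile delivery is completed: Dec 20, 1994 + 11 days = Dec 31, 1994.
Comparing: the vessel arrives at the destination port on Dec 16, 1994 vs last-mile delivery is completed on Dec 31, 1994. Earlier: the vessel arrives at the destination port.

The vessel arrives at the destination port — Dec 16, 1994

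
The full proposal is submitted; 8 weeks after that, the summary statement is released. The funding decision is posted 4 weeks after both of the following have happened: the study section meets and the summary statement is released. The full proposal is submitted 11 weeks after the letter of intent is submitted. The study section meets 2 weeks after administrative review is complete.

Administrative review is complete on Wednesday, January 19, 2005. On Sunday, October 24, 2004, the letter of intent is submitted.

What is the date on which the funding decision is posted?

Administrative review is complete: Jan 19, 2005.
The study section meets: Jan 19, 2005 + 2 weeks = Feb 2, 2005.
The letter of intent is submitted: Oct 24, 2004.
The full proposal is submitted: Oct 24, 2004 + 11 weeks = Jan 9, 2005.
The summary statement is released: Jan 9, 2005 + 8 weeks = Mar 6, 2005.
Both prerequisites met — the study section meets (Feb 2, 2005), the summary statement is released (Mar 6, 2005); the later is Mar 6, 2005.
The funding decision is posted: Mar 6, 2005 + 4 weeks = Apr 3, 2005.

Sunday, April 3, 2005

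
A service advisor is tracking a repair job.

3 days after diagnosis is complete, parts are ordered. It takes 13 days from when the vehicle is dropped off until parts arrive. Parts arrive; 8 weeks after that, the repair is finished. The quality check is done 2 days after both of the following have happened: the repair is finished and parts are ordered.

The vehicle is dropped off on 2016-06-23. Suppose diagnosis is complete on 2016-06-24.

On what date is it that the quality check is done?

2016-09-02

The vehicle is dropped off: Jun 23, 2016.
Parts arrive: Jun 23, 2016 + 13 days = Jul 6, 2016.
The repair is finished: Jul 6, 2016 + 8 weeks = Aug 31, 2016.
Diagnosis is complete: Jun 24, 2016.
Parts are ordered: Jun 24, 2016 + 3 days = Jun 27, 2016.
Both prerequisites met — the repair is finished (Aug 31, 2016), parts are ordered (Jun 27, 2016); the later is Aug 31, 2016.
The quality check is done: Aug 31, 2016 + 2 days = Sep 2, 2016.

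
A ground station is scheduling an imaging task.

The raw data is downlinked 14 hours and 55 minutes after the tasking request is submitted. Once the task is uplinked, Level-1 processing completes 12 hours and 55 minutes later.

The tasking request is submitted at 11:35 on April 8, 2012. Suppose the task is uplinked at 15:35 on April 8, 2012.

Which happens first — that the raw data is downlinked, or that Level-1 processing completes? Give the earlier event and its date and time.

The tasking request is submitted: 11:35 Apr 8, 2012.
The raw data is downlinked: 11:35 Apr 8, 2012 + 14h55m = 02:30 Apr 9, 2012.
The task is uplinked: 15:35 Apr 8, 2012.
Level-1 processing completes: 15:35 Apr 8, 2012 + 12h55m = 04:30 Apr 9, 2012.
Comparing: the raw data is downlinked at 02:30 Apr 9, 2012 vs Level-1 processing completes at 04:30 Apr 9, 2012. Earlier: the raw data is downlinked.

The raw data is downlinked — 02:30 on April 9, 2012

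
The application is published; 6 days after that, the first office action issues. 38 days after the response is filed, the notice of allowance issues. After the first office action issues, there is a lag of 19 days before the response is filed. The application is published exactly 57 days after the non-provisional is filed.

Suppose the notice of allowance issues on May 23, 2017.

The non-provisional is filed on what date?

The notice of allowance issues: May 23, 2017.
The response is filed: May 23, 2017 − 38 days = Apr 15, 2017.
The first office action issues: Apr 15, 2017 − 19 days = Mar 27, 2017.
The application is published: Mar 27, 2017 − 6 days = Mar 21, 2017.
The non-provisional is filed: Mar 21, 2017 − 57 days = Jan 23, 2017.

January 23, 2017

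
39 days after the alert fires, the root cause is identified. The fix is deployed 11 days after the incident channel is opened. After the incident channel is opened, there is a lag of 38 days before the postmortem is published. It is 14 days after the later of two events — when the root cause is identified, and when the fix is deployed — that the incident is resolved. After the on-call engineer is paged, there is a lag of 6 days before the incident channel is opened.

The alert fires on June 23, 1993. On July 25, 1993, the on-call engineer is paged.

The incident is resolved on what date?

The alert fires: Jun 23, 1993.
The root cause is identified: Jun 23, 1993 + 39 days = Aug 1, 1993.
The on-call engineer is paged: Jul 25, 1993.
The incident channel is opened: Jul 25, 1993 + 6 days = Jul 31, 1993.
The fix is deployed: Jul 31, 1993 + 11 days = Aug 11, 1993.
Both prerequisites met — the root cause is identified (Aug 1, 1993), the fix is deployed (Aug 11, 1993); the later is Aug 11, 1993.
The incident is resolved: Aug 11, 1993 + 14 days = Aug 25, 1993.

August 25, 1993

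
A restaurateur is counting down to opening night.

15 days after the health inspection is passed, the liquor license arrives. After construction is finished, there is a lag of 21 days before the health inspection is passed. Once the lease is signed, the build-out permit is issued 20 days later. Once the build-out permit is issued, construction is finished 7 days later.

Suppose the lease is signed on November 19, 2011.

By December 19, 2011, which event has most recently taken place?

The lease is signed: Nov 19, 2011.
The build-out permit is issued: Nov 19, 2011 + 20 days = Dec 9, 2011.
Construction is finished: Dec 9, 2011 + 7 days = Dec 16, 2011.
The health inspection is passed: Dec 16, 2011 + 21 days = Jan 6, 2012.
The liquor license arrives: Jan 6, 2012 + 15 days = Jan 21, 2012.
Dec 19, 2011 falls between when construction is finished (Dec 16, 2011) and when the health inspection is passed (Jan 6, 2012).

Construction is finished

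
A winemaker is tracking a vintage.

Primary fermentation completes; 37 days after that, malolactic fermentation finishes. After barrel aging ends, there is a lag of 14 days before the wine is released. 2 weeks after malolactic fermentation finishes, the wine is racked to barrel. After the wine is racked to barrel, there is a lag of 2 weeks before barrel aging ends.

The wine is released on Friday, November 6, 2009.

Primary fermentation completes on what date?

The wine is released: Nov 6, 2009.
Barrel aging ends: Nov 6, 2009 − 14 days = Oct 23, 2009.
The wine is racked to barrel: Oct 23, 2009 − 2 weeks = Oct 9, 2009.
Malolactic fermentation finishes: Oct 9, 2009 − 2 weeks = Sep 25, 2009.
Primary fermentation completes: Sep 25, 2009 − 37 days = Aug 19, 2009.

Wednesday, August 19, 2009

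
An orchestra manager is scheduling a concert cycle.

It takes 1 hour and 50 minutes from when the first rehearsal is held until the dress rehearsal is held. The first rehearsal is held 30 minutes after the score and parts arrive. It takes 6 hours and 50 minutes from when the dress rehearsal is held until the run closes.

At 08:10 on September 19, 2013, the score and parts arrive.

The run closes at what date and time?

17:20 on September 19, 2013

The score and parts arrive: 08:10 Sep 19, 2013.
The first rehearsal is held: 08:10 Sep 19, 2013 + 30m = 08:40 Sep 19, 2013.
The dress rehearsal is held: 08:40 Sep 19, 2013 + 1h50m = 10:30 Sep 19, 2013.
The run closes: 10:30 Sep 19, 2013 + 6h50m = 17:20 Sep 19, 2013.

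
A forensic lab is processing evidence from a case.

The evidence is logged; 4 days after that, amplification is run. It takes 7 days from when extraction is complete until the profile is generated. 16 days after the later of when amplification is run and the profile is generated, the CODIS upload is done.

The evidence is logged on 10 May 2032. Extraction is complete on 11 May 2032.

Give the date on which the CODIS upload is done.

The evidence is logged: May 10, 2032.
Amplification is run: May 10, 2032 + 4 days = May 14, 2032.
Extraction is complete: May 11, 2032.
The profile is generated: May 11, 2032 + 7 days = May 18, 2032.
Both prerequisites met — amplification is run (May 14, 2032), the profile is generated (May 18, 2032); the later is May 18, 2032.
The CODIS upload is done: May 18, 2032 + 16 days = Jun 3, 2032.

3 June 2032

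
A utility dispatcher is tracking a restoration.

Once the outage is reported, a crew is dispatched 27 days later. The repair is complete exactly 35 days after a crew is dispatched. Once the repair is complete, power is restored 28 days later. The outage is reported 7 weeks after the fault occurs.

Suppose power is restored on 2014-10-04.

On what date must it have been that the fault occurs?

Power is restored: Oct 4, 2014.
The repair is complete: Oct 4, 2014 − 28 days = Sep 6, 2014.
A crew is dispatched: Sep 6, 2014 − 35 days = Aug 2, 2014.
The outage is reported: Aug 2, 2014 − 27 days = Jul 6, 2014.
The fault occurs: Jul 6, 2014 − 7 weeks = May 18, 2014.

2014-05-18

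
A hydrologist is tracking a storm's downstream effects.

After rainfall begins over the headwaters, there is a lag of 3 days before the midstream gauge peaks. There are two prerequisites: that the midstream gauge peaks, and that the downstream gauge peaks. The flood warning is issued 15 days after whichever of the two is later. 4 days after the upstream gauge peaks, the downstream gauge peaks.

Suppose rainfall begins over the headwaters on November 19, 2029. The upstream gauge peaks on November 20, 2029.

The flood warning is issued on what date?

December 9, 2029

Rainfall begins over the headwaters: Nov 19, 2029.
The midstream gauge peaks: Nov 19, 2029 + 3 days = Nov 22, 2029.
The upstream gauge peaks: Nov 20, 2029.
The downstream gauge peaks: Nov 20, 2029 + 4 days = Nov 24, 2029.
Both prerequisites met — the midstream gauge peaks (Nov 22, 2029), the downstream gauge peaks (Nov 24, 2029); the later is Nov 24, 2029.
The flood warning is issued: Nov 24, 2029 + 15 days = Dec 9, 2029.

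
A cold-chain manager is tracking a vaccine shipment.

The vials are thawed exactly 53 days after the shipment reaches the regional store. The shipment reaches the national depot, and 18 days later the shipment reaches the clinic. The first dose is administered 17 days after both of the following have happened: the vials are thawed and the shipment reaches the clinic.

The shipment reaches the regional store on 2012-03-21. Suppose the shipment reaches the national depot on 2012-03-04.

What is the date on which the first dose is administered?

2012-05-30

The shipment reaches the regional store: Mar 21, 2012.
The vials are thawed: Mar 21, 2012 + 53 days = May 13, 2012.
The shipment reaches the national depot: Mar 4, 2012.
The shipment reaches the clinic: Mar 4, 2012 + 18 days = Mar 22, 2012.
Both prerequisites met — the vials are thawed (May 13, 2012), the shipment reaches the clinic (Mar 22, 2012); the later is May 13, 2012.
The first dose is administered: May 13, 2012 + 17 days = May 30, 2012.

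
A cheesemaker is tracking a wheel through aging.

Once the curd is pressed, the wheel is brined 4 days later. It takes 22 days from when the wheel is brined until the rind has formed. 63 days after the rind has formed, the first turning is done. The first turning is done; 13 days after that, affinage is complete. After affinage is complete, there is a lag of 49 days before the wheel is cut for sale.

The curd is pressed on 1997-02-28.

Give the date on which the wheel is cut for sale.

The curd is pressed: Feb 28, 1997.
The wheel is brined: Feb 28, 1997 + 4 days = Mar 4, 1997.
The rind has formed: Mar 4, 1997 + 22 days = Mar 26, 1997.
The first turning is done: Mar 26, 1997 + 63 days = May 28, 1997.
Affinage is complete: May 28, 1997 + 13 days = Jun 10, 1997.
The wheel is cut for sale: Jun 10, 1997 + 49 days = Jul 29, 1997.

1997-07-29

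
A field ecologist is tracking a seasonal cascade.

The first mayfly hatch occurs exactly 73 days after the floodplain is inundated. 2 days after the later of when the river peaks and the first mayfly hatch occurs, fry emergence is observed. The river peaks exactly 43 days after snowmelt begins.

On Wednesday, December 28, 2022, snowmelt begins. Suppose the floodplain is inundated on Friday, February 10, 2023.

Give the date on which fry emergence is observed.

Snowmelt begins: Dec 28, 2022.
The river peaks: Dec 28, 2022 + 43 days = Feb 9, 2023.
The floodplain is inundated: Feb 10, 2023.
The first mayfly hatch occurs: Feb 10, 2023 + 73 days = Apr 24, 2023.
Both prerequisites met — the river peaks (Feb 9, 2023), the first mayfly hatch occurs (Apr 24, 2023); the later is Apr 24, 2023.
Fry emergence is observed: Apr 24, 2023 + 2 days = Apr 26, 2023.

Wednesday, April 26, 2023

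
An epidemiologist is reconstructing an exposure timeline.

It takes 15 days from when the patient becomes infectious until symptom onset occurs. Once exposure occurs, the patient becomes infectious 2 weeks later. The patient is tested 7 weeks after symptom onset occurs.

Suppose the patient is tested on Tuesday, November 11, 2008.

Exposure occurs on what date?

The patient is tested: Nov 11, 2008.
Symptom onset occurs: Nov 11, 2008 − 7 weeks = Sep 23, 2008.
The patient becomes infectious: Sep 23, 2008 − 15 days = Sep 8, 2008.
Exposure occurs: Sep 8, 2008 − 2 weeks = Aug 25, 2008.

Monday, August 25, 2008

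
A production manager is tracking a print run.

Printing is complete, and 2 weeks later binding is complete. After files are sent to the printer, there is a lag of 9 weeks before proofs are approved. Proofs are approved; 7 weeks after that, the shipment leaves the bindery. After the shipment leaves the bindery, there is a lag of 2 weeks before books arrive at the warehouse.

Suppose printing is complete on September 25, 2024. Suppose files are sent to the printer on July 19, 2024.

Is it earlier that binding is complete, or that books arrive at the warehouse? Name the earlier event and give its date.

Binding is complete — October 9, 2024

Printing is complete: Sep 25, 2024.
Binding is complete: Sep 25, 2024 + 2 weeks = Oct 9, 2024.
Files are sent to the printer: Jul 19, 2024.
Proofs are approved: Jul 19, 2024 + 9 weeks = Sep 20, 2024.
The shipment leaves the bindery: Sep 20, 2024 + 7 weeks = Nov 8, 2024.
Books arrive at the warehouse: Nov 8, 2024 + 2 weeks = Nov 22, 2024.
Comparing: binding is complete on Oct 9, 2024 vs books arrive at the warehouse on Nov 22, 2024. Earlier: binding is complete.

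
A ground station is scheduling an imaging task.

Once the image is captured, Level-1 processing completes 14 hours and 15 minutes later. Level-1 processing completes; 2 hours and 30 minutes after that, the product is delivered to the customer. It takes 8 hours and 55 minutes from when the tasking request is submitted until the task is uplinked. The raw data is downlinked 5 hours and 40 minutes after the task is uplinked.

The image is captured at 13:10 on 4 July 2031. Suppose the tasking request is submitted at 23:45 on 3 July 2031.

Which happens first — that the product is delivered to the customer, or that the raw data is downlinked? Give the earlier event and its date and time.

The image is captured: 13:10 Jul 4, 2031.
Level-1 processing completes: 13:10 Jul 4, 2031 + 14h15m = 03:25 Jul 5, 2031.
The product is delivered to the customer: 03:25 Jul 5, 2031 + 2h30m = 05:55 Jul 5, 2031.
The tasking request is submitted: 23:45 Jul 3, 2031.
The task is uplinked: 23:45 Jul 3, 2031 + 8h55m = 08:40 Jul 4, 2031.
The raw data is downlinked: 08:40 Jul 4, 2031 + 5h40m = 14:20 Jul 4, 2031.
Comparing: the product is delivered to the customer at 05:55 Jul 5, 2031 vs the raw data is downlinked at 14:20 Jul 4, 2031. Earlier: the raw data is downlinked.

The raw data is downlinked — 14:20 on 4 July 2031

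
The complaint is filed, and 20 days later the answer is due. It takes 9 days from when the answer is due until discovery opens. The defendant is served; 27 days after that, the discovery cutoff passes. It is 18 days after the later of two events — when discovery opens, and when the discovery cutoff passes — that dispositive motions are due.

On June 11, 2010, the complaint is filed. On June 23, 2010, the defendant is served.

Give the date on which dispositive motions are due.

August 7, 2010

The complaint is filed: Jun 11, 2010.
The answer is due: Jun 11, 2010 + 20 days = Jul 1, 2010.
Discovery opens: Jul 1, 2010 + 9 days = Jul 10, 2010.
The defendant is served: Jun 23, 2010.
The discovery cutoff passes: Jun 23, 2010 + 27 days = Jul 20, 2010.
Both prerequisites met — discovery opens (Jul 10, 2010), the discovery cutoff passes (Jul 20, 2010); the later is Jul 20, 2010.
Dispositive motions are due: Jul 20, 2010 + 18 days = Aug 7, 2010.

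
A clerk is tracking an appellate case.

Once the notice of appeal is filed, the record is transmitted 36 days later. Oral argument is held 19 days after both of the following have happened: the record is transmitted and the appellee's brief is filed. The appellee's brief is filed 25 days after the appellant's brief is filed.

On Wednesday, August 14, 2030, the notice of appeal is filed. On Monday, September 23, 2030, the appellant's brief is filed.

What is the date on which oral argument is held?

The notice of appeal is filed: Aug 14, 2030.
The record is transmitted: Aug 14, 2030 + 36 days = Sep 19, 2030.
The appellant's brief is filed: Sep 23, 2030.
The appellee's brief is filed: Sep 23, 2030 + 25 days = Oct 18, 2030.
Both prerequisites met — the record is transmitted (Sep 19, 2030), the appellee's brief is filed (Oct 18, 2030); the later is Oct 18, 2030.
Oral argument is held: Oct 18, 2030 + 19 days = Nov 6, 2030.

Wednesday, November 6, 2030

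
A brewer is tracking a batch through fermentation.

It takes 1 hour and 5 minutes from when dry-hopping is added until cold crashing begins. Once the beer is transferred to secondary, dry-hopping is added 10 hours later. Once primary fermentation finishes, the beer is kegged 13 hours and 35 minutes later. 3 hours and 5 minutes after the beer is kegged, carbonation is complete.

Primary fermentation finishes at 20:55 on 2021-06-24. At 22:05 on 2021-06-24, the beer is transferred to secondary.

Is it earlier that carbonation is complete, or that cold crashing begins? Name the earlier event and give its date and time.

Cold crashing begins — 09:10 on 2021-06-25

Primary fermentation finishes: 20:55 Jun 24, 2021.
The beer is kegged: 20:55 Jun 24, 2021 + 13h35m = 10:30 Jun 25, 2021.
Carbonation is complete: 10:30 Jun 25, 2021 + 3h05m = 13:35 Jun 25, 2021.
The beer is transferred to secondary: 22:05 Jun 24, 2021.
Dry-hopping is added: 22:05 Jun 24, 2021 + 10h = 08:05 Jun 25, 2021.
Cold crashing begins: 08:05 Jun 25, 2021 + 1h05m = 09:10 Jun 25, 2021.
Comparing: carbonation is complete at 13:35 Jun 25, 2021 vs cold crashing begins at 09:10 Jun 25, 2021. Earlier: cold crashing begins.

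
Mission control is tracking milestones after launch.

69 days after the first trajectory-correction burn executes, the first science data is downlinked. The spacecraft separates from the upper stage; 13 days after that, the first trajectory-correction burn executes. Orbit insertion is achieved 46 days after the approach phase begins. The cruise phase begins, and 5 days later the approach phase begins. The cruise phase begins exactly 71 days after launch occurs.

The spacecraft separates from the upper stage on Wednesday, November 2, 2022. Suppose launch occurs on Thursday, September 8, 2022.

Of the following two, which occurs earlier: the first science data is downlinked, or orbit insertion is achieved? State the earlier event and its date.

Orbit insertion is achieved — Sunday, January 8, 2023

The spacecraft separates from the upper stage: Nov 2, 2022.
The first trajectory-correction burn executes: Nov 2, 2022 + 13 days = Nov 15, 2022.
The first science data is downlinked: Nov 15, 2022 + 69 days = Jan 23, 2023.
Launch occurs: Sep 8, 2022.
The cruise phase begins: Sep 8, 2022 + 71 days = Nov 18, 2022.
The approach phase begins: Nov 18, 2022 + 5 days = Nov 23, 2022.
Orbit insertion is achieved: Nov 23, 2022 + 46 days = Jan 8, 2023.
Comparing: the first science data is downlinked on Jan 23, 2023 vs orbit insertion is achieved on Jan 8, 2023. Earlier: orbit insertion is achieved.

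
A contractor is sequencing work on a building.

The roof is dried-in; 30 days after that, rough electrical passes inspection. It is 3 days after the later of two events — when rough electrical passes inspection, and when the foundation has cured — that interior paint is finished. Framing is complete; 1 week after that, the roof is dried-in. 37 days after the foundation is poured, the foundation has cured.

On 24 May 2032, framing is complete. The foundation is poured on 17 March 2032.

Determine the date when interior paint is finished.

3 July 2032

Framing is complete: May 24, 2032.
The roof is dried-in: May 24, 2032 + 1 week = May 31, 2032.
Rough electrical passes inspection: May 31, 2032 + 30 days = Jun 30, 2032.
The foundation is poured: Mar 17, 2032.
The foundation has cured: Mar 17, 2032 + 37 days = Apr 23, 2032.
Both prerequisites met — rough electrical passes inspection (Jun 30, 2032), the foundation has cured (Apr 23, 2032); the later is Jun 30, 2032.
Interior paint is finished: Jun 30, 2032 + 3 days = Jul 3, 2032.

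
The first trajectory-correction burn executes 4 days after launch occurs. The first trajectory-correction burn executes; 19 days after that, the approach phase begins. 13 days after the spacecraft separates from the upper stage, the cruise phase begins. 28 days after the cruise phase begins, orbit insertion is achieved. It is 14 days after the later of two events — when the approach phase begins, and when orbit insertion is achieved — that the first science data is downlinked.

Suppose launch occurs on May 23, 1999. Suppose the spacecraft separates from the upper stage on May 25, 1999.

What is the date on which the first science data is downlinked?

Launch occurs: May 23, 1999.
The first trajectory-correction burn executes: May 23, 1999 + 4 days = May 27, 1999.
The approach phase begins: May 27, 1999 + 19 days = Jun 15, 1999.
The spacecraft separates from the upper stage: May 25, 1999.
The cruise phase begins: May 25, 1999 + 13 days = Jun 7, 1999.
Orbit insertion is achieved: Jun 7, 1999 + 28 days = Jul 5, 1999.
Both prerequisites met — the approach phase begins (Jun 15, 1999), orbit insertion is achieved (Jul 5, 1999); the later is Jul 5, 1999.
The first science data is downlinked: Jul 5, 1999 + 14 days = Jul 19, 1999.

Jul 19, 1999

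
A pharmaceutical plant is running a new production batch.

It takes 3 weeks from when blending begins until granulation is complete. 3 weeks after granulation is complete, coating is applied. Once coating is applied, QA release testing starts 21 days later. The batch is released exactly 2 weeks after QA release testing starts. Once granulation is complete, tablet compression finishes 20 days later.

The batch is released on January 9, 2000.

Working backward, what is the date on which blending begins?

October 24, 1999

The batch is released: Jan 9, 2000.
QA release testing starts: Jan 9, 2000 − 2 weeks = Dec 26, 1999.
Coating is applied: Dec 26, 1999 − 21 days = Dec 5, 1999.
Granulation is complete: Dec 5, 1999 − 3 weeks = Nov 14, 1999.
Blending begins: Nov 14, 1999 − 3 weeks = Oct 24, 1999.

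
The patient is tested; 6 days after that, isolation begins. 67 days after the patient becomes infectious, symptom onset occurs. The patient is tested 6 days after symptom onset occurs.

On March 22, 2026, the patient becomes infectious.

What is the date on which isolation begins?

June 9, 2026

The patient becomes infectious: Mar 22, 2026.
Symptom onset occurs: Mar 22, 2026 + 67 days = May 28, 2026.
The patient is tested: May 28, 2026 + 6 days = Jun 3, 2026.
Isolation begins: Jun 3, 2026 + 6 days = Jun 9, 2026.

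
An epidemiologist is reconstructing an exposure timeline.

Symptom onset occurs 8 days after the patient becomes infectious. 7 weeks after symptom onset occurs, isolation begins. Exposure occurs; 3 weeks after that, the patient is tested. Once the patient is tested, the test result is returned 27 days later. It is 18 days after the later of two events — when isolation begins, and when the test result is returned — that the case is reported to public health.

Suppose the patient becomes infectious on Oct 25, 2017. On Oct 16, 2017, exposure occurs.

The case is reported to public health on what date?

The patient becomes infectious: Oct 25, 2017.
Symptom onset occurs: Oct 25, 2017 + 8 days = Nov 2, 2017.
Isolation begins: Nov 2, 2017 + 7 weeks = Dec 21, 2017.
Exposure occurs: Oct 16, 2017.
The patient is tested: Oct 16, 2017 + 3 weeks = Nov 6, 2017.
The test result is returned: Nov 6, 2017 + 27 days = Dec 3, 2017.
Both prerequisites met — isolation begins (Dec 21, 2017), the test result is returned (Dec 3, 2017); the later is Dec 21, 2017.
The case is reported to public health: Dec 21, 2017 + 18 days = Jan 8, 2018.

Jan 8, 2018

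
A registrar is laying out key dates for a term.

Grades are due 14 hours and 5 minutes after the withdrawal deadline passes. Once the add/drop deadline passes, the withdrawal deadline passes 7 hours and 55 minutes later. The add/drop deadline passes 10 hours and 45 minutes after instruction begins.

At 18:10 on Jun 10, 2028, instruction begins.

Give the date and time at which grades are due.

02:55 on Jun 12, 2028

Instruction begins: 18:10 Jun 10, 2028.
The add/drop deadline passes: 18:10 Jun 10, 2028 + 10h45m = 04:55 Jun 11, 2028.
The withdrawal deadline passes: 04:55 Jun 11, 2028 + 7h55m = 12:50 Jun 11, 2028.
Grades are due: 12:50 Jun 11, 2028 + 14h05m = 02:55 Jun 12, 2028.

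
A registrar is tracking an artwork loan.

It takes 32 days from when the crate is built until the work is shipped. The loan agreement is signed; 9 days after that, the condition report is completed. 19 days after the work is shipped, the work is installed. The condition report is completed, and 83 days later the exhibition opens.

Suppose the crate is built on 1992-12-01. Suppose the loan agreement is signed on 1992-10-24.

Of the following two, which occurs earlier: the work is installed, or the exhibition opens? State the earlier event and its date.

The work is installed — 1993-01-21

The crate is built: Dec 1, 1992.
The work is shipped: Dec 1, 1992 + 32 days = Jan 2, 1993.
The work is installed: Jan 2, 1993 + 19 days = Jan 21, 1993.
The loan agreement is signed: Oct 24, 1992.
The condition report is completed: Oct 24, 1992 + 9 days = Nov 2, 1992.
The exhibition opens: Nov 2, 1992 + 83 days = Jan 24, 1993.
Comparing: the work is installed on Jan 21, 1993 vs the exhibition opens on Jan 24, 1993. Earlier: the work is installed.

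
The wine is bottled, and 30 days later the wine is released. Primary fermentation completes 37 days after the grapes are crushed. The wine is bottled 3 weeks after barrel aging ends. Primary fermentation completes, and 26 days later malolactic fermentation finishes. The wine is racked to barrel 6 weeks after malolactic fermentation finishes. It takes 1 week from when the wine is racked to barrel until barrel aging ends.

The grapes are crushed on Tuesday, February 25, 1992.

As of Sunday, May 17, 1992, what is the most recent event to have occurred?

The grapes are crushed: Feb 25, 1992.
Primary fermentation completes: Feb 25, 1992 + 37 days = Apr 2, 1992.
Malolactic fermentation finishes: Apr 2, 1992 + 26 days = Apr 28, 1992.
The wine is racked to barrel: Apr 28, 1992 + 6 weeks = Jun 9, 1992.
Barrel aging ends: Jun 9, 1992 + 1 week = Jun 16, 1992.
The wine is bottled: Jun 16, 1992 + 3 weeks = Jul 7, 1992.
The wine is released: Jul 7, 1992 + 30 days = Aug 6, 1992.
May 17, 1992 falls between when malolactic fermentation finishes (Apr 28, 1992) and when the wine is racked to barrel (Jun 9, 1992).

Malolactic fermentation finishes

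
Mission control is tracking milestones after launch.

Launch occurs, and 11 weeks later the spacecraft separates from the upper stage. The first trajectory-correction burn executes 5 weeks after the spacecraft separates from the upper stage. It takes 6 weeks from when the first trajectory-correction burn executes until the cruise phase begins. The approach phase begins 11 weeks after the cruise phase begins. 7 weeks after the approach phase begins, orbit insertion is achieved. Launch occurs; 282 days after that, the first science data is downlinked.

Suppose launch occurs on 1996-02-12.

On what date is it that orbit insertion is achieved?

1996-11-18

Launch occurs: Feb 12, 1996.
The spacecraft separates from the upper stage: Feb 12, 1996 + 11 weeks = Apr 29, 1996.
The first trajectory-correction burn executes: Apr 29, 1996 + 5 weeks = Jun 3, 1996.
The cruise phase begins: Jun 3, 1996 + 6 weeks = Jul 15, 1996.
The approach phase begins: Jul 15, 1996 + 11 weeks = Sep 30, 1996.
Orbit insertion is achieved: Sep 30, 1996 + 7 weeks = Nov 18, 1996.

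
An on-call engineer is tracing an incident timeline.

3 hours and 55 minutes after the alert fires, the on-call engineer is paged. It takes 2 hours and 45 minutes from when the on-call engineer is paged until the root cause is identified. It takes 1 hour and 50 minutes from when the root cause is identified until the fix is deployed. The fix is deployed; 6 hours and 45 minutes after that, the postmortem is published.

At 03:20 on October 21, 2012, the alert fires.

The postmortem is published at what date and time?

18:35 on October 21, 2012

The alert fires: 03:20 Oct 21, 2012.
The on-call engineer is paged: 03:20 Oct 21, 2012 + 3h55m = 07:15 Oct 21, 2012.
The root cause is identified: 07:15 Oct 21, 2012 + 2h45m = 10:00 Oct 21, 2012.
The fix is deployed: 10:00 Oct 21, 2012 + 1h50m = 11:50 Oct 21, 2012.
The postmortem is published: 11:50 Oct 21, 2012 + 6h45m = 18:35 Oct 21, 2012.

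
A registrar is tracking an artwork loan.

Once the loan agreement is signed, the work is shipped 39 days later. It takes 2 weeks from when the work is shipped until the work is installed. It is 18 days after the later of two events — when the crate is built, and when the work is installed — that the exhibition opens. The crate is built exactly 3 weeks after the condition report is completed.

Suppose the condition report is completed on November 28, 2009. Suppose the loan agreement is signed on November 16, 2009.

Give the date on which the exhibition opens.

January 26, 2010

The condition report is completed: Nov 28, 2009.
The crate is built: Nov 28, 2009 + 3 weeks = Dec 19, 2009.
The loan agreement is signed: Nov 16, 2009.
The work is shipped: Nov 16, 2009 + 39 days = Dec 25, 2009.
The work is installed: Dec 25, 2009 + 2 weeks = Jan 8, 2010.
Both prerequisites met — the crate is built (Dec 19, 2009), the work is installed (Jan 8, 2010); the later is Jan 8, 2010.
The exhibition opens: Jan 8, 2010 + 18 days = Jan 26, 2010.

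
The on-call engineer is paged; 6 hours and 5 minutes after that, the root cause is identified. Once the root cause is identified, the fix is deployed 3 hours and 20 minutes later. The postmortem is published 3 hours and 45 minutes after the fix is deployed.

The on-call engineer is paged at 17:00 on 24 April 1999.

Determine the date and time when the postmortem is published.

06:10 on 25 April 1999

The on-call engineer is paged: 17:00 Apr 24, 1999.
The root cause is identified: 17:00 Apr 24, 1999 + 6h05m = 23:05 Apr 24, 1999.
The fix is deployed: 23:05 Apr 24, 1999 + 3h20m = 02:25 Apr 25, 1999.
The postmortem is published: 02:25 Apr 25, 1999 + 3h45m = 06:10 Apr 25, 1999.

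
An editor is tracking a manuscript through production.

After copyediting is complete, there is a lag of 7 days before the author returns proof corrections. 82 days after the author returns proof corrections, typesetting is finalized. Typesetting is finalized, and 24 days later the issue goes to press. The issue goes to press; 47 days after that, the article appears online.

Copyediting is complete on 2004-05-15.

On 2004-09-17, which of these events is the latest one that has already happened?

Copyediting is complete: May 15, 2004.
The author returns proof corrections: May 15, 2004 + 7 days = May 22, 2004.
Typesetting is finalized: May 22, 2004 + 82 days = Aug 12, 2004.
The issue goes to press: Aug 12, 2004 + 24 days = Sep 5, 2004.
The article appears online: Sep 5, 2004 + 47 days = Oct 22, 2004.
Sep 17, 2004 falls between when the issue goes to press (Sep 5, 2004) and when the article appears online (Oct 22, 2004).

The issue goes to press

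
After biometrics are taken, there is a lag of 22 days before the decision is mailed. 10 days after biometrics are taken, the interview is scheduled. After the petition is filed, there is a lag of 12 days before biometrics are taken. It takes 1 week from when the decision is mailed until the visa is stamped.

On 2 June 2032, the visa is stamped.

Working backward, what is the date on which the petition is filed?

22 April 2032

The visa is stamped: Jun 2, 2032.
The decision is mailed: Jun 2, 2032 − 1 week = May 26, 2032.
Biometrics are taken: May 26, 2032 − 22 days = May 4, 2032.
The petition is filed: May 4, 2032 − 12 days = Apr 22, 2032.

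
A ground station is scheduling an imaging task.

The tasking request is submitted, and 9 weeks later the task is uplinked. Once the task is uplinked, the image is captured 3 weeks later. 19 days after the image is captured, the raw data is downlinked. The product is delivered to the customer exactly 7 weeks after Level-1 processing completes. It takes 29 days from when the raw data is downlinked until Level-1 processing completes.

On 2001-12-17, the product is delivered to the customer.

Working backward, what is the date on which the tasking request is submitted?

The product is delivered to the customer: Dec 17, 2001.
Level-1 processing completes: Dec 17, 2001 − 7 weeks = Oct 29, 2001.
The raw data is downlinked: Oct 29, 2001 − 29 days = Sep 30, 2001.
The image is captured: Sep 30, 2001 − 19 days = Sep 11, 2001.
The task is uplinked: Sep 11, 2001 − 3 weeks = Aug 21, 2001.
The tasking request is submitted: Aug 21, 2001 − 9 weeks = Jun 19, 2001.

2001-06-19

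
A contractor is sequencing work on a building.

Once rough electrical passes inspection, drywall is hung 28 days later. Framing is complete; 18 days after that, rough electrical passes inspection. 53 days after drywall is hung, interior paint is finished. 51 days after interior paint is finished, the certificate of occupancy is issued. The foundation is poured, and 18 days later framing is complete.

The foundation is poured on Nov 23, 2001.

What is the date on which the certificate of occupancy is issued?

May 10, 2002

The foundation is poured: Nov 23, 2001.
Framing is complete: Nov 23, 2001 + 18 days = Dec 11, 2001.
Rough electrical passes inspection: Dec 11, 2001 + 18 days = Dec 29, 2001.
Drywall is hung: Dec 29, 2001 + 28 days = Jan 26, 2002.
Interior paint is finished: Jan 26, 2002 + 53 days = Mar 20, 2002.
The certificate of occupancy is issued: Mar 20, 2002 + 51 days = May 10, 2002.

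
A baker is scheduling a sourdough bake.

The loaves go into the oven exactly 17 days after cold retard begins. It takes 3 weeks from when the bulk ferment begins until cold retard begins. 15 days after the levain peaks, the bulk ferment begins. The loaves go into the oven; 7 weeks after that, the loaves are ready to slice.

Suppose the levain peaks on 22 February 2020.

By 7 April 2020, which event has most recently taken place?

Cold retard begins

The levain peaks: Feb 22, 2020.
The bulk ferment begins: Feb 22, 2020 + 15 days = Mar 8, 2020.
Cold retard begins: Mar 8, 2020 + 3 weeks = Mar 29, 2020.
The loaves go into the oven: Mar 29, 2020 + 17 days = Apr 15, 2020.
The loaves are ready to slice: Apr 15, 2020 + 7 weeks = Jun 3, 2020.
Apr 7, 2020 falls between when cold retard begins (Mar 29, 2020) and when the loaves go into the oven (Apr 15, 2020).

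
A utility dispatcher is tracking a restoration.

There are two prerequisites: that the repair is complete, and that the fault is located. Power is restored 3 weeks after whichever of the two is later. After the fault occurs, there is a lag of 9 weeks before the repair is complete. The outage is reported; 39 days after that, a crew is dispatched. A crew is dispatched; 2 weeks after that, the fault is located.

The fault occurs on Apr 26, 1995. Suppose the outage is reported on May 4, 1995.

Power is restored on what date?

Jul 19, 1995

The fault occurs: Apr 26, 1995.
The repair is complete: Apr 26, 1995 + 9 weeks = Jun 28, 1995.
The outage is reported: May 4, 1995.
A crew is dispatched: May 4, 1995 + 39 days = Jun 12, 1995.
The fault is located: Jun 12, 1995 + 2 weeks = Jun 26, 1995.
Both prerequisites met — the repair is complete (Jun 28, 1995), the fault is located (Jun 26, 1995); the later is Jun 28, 1995.
Power is restored: Jun 28, 1995 + 3 weeks = Jul 19, 1995.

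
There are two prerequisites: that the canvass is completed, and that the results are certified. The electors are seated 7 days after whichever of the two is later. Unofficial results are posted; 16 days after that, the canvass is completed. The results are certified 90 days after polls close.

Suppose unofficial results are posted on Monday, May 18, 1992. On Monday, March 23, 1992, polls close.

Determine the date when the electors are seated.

Unofficial results are posted: May 18, 1992.
The canvass is completed: May 18, 1992 + 16 days = Jun 3, 1992.
Polls close: Mar 23, 1992.
The results are certified: Mar 23, 1992 + 90 days = Jun 21, 1992.
Both prerequisites met — the canvass is completed (Jun 3, 1992), the results are certified (Jun 21, 1992); the later is Jun 21, 1992.
The electors are seated: Jun 21, 1992 + 7 days = Jun 28, 1992.

Sunday, June 28, 1992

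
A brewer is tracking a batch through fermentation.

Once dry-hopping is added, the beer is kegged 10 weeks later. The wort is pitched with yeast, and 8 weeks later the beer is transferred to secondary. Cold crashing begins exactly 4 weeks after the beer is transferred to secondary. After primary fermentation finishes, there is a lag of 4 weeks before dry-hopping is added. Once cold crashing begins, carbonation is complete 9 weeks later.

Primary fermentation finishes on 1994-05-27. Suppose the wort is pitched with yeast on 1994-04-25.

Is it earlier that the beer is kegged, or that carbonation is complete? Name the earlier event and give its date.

The beer is kegged — 1994-09-02

Primary fermentation finishes: May 27, 1994.
Dry-hopping is added: May 27, 1994 + 4 weeks = Jun 24, 1994.
The beer is kegged: Jun 24, 1994 + 10 weeks = Sep 2, 1994.
The wort is pitched with yeast: Apr 25, 1994.
The beer is transferred to secondary: Apr 25, 1994 + 8 weeks = Jun 20, 1994.
Cold crashing begins: Jun 20, 1994 + 4 weeks = Jul 18, 1994.
Carbonation is complete: Jul 18, 1994 + 9 weeks = Sep 19, 1994.
Comparing: the beer is kegged on Sep 2, 1994 vs carbonation is complete on Sep 19, 1994. Earlier: the beer is kegged.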